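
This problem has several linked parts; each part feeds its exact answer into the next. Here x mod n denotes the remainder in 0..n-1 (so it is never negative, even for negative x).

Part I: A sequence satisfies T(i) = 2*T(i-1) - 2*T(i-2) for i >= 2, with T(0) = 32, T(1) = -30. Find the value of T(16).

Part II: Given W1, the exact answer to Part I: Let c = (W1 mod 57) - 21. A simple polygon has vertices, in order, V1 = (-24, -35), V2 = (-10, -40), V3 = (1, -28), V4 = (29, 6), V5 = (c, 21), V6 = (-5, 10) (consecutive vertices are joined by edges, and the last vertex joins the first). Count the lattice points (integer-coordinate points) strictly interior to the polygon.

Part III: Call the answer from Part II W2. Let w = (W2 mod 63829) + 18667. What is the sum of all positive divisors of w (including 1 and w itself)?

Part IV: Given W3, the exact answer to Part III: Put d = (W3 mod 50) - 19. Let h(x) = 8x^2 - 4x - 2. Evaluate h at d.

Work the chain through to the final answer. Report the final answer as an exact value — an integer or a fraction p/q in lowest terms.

Part I: T(2) = 2*(-30) - 2*(32) = -124; iterating: T(2)=-124, T(3)=-188, T(4)=-128, T(5)=120, T(6)=496, T(7)=752, T(8)=512, T(9)=-480, T(10)=-1984, T(11)=-3008, T(12)=-2048, T(13)=1920, T(14)=7936, T(15)=12032, T(16)=8192; answer 8192
Part II: W1 = 8192; c = 20; cross terms: (-24*-40 - -10*-35)=610, (-10*-28 - 1*-40)=320, (1*6 - 29*-28)=818, (29*21 - 20*6)=489, (20*10 - -5*21)=305, (-5*-35 - -24*10)=415; twice the area = |2957| = 2957; area = 2957/2; boundary points = 1 + 1 + 2 + 3 + 1 + 1 = 9; strictly interior points = area - boundary/2 + 1 = 1475; answer 1475
Part III: W2 = 1475; w = 20142; 20142 = 2 * 3^3 * 373; sigma = (1 + 2) * (1 + 3 + 9 + 27) * (1 + 373) = 3 * 40 * 374 = 44880; answer 44880
Part IV: W3 = 44880; d = 11; 8*(11)^2 - 4*(11)^1 - 2 = (968) + (-44) + (-2) = 922; answer 922

922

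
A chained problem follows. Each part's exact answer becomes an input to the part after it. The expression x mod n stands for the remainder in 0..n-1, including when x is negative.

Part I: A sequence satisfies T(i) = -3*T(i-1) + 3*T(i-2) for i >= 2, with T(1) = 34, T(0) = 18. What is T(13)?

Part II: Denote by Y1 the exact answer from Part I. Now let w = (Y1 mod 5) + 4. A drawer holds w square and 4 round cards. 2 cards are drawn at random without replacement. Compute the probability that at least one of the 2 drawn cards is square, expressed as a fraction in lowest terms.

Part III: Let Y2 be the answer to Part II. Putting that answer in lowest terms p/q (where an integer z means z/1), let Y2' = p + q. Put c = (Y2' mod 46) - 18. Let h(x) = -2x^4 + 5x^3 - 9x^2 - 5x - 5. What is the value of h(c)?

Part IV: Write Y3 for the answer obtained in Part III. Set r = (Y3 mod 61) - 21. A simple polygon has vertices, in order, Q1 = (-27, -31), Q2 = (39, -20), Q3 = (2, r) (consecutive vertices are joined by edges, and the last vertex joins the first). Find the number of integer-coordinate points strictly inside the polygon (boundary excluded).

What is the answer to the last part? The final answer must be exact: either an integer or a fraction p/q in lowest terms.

Part I: T(2) = -3*(34) + 3*(18) = -48; iterating: T(2)=-48, T(3)=246, T(4)=-882, T(5)=3384, T(6)=-12798, T(7)=48546, T(8)=-184032, T(9)=697734, T(10)=-2645298, T(11)=10029096, T(12)=-38023182, T(13)=144156834; answer 144156834
Part II: Y1 = 144156834; w = 8; total draws C(12,2) = 66; complement C(4,2) = 6; favorable 66 - 6 = 60; P = 10/11; answer 10/11
Part III: Y2 = 10/11; threaded value p + q = 21; c = 3; -2*(3)^4 + 5*(3)^3 - 9*(3)^2 - 5*(3)^1 - 5 = (-162) + (135) + (-81) + (-15) + (-5) = -128; answer -128
Part IV: Y3 = -128; r = 34; cross terms: (-27*-20 - 39*-31)=1749, (39*34 - 2*-20)=1366, (2*-31 - -27*34)=856; twice the area = |3971| = 3971; area = 3971/2; boundary points = 11 + 1 + 1 = 13; strictly interior points = area - boundary/2 + 1 = 1980; answer 1980

1980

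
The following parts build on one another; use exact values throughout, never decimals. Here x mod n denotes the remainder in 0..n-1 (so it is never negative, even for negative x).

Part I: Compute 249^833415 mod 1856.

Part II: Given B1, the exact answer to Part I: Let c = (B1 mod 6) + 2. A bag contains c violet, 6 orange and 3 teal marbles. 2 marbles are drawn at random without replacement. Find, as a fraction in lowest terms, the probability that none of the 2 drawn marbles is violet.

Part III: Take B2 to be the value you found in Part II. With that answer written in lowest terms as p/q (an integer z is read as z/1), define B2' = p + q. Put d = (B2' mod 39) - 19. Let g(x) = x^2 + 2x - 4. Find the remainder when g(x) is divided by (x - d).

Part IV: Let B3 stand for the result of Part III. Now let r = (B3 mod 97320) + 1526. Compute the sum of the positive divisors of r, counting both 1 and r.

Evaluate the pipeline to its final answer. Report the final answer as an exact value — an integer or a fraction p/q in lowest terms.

1908

Part I: squarings mod 1856: 249^1=249, 249^2=753, 249^4=929, 249^8=1, 249^16=1, 249^32=1, 249^64=1, 249^128=1, 249^256=1, 249^512=1, 249^1024=1, 249^2048=1, 249^4096=1, 249^8192=1, 249^16384=1, 249^32768=1, 249^65536=1, 249^131072=1, 249^262144=1, 249^524288=1; 249^833415 = 249^1 * 249^2 * 249^4 * 249^128 * 249^256 * 249^512 * 249^1024 * 249^4096 * 249^8192 * 249^32768 * 249^262144 * 249^524288 = 969 (mod 1856); answer 969
Part II: B1 = 969; c = 5; total draws C(14,2) = 91; favorable C(9,2) = 36; P = 36/91; answer 36/91
Part III: B2 = 36/91; threaded value p + q = 127; d = -9; remainder = value at the root: 1*(-9)^2 + 2*(-9)^1 - 4 = (81) + (-18) + (-4) = 59; answer 59
Part IV: B3 = 59; r = 1585; 1585 = 5 * 317; sigma = (1 + 5) * (1 + 317) = 6 * 318 = 1908; answer 1908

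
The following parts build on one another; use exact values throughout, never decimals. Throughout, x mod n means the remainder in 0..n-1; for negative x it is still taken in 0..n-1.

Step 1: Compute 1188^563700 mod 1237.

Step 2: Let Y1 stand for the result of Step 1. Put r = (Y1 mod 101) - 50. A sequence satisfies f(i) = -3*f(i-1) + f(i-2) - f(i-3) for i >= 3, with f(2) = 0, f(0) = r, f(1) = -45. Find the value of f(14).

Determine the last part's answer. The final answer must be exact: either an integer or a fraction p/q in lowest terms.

Step 1: squarings mod 1237: 1188^1=1188, 1188^2=1164, 1188^4=381, 1188^8=432, 1188^16=1074, 1188^32=592, 1188^64=393, 1188^128=1061, 1188^256=51, 1188^512=127, 1188^1024=48, 1188^2048=1067, 1188^4096=449, 1188^8192=1207, 1188^16384=900, 1188^32768=1002, 1188^65536=797, 1188^131072=628, 1188^262144=1018, 1188^524288=955; 1188^563700 = 1188^4 * 1188^16 * 1188^32 * 1188^64 * 1188^128 * 1188^256 * 1188^2048 * 1188^4096 * 1188^32768 * 1188^524288 = 768 (mod 1237); answer 768
Step 2: Y1 = 768; r = 11; f(3) = -3*(0) + 1*(-45) - 1*(11) = -56; iterating: f(3)=-56, f(4)=213, f(5)=-695, f(6)=2354, f(7)=-7970, f(8)=26959, f(9)=-91201, f(10)=308532, f(11)=-1043756, f(12)=3531001, f(13)=-11945291, f(14)=40410630; answer 40410630

40410630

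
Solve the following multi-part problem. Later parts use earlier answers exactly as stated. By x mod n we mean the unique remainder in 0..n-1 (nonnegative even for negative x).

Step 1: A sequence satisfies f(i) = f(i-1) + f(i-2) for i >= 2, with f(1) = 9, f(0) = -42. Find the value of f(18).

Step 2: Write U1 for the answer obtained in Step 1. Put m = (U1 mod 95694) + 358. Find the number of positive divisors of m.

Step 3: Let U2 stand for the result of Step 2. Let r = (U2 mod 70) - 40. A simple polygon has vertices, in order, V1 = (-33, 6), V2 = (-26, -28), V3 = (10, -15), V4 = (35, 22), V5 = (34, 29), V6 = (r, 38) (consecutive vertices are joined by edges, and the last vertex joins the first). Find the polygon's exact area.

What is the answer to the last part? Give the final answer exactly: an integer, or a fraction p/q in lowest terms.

Step 1: f(2) = 1*(9) + 1*(-42) = -33; iterating: f(2)=-33, f(3)=-24, f(4)=-57, f(5)=-81, f(6)=-138, f(7)=-219, f(8)=-357, f(9)=-576, f(10)=-933, f(11)=-1509, f(12)=-2442, f(13)=-3951, f(14)=-6393, f(15)=-10344, f(16)=-16737, f(17)=-27081, f(18)=-43818; answer -43818
Step 2: U1 = -43818; m = 52234; 52234 = 2 * 7^2 * 13 * 41; number of divisors = (1+1) * (2+1) * (1+1) * (1+1) = 24; answer 24
Step 3: U2 = 24; r = -16; cross terms: (-33*-28 - -26*6)=1080, (-26*-15 - 10*-28)=670, (10*22 - 35*-15)=745, (35*29 - 34*22)=267, (34*38 - -16*29)=1756, (-16*6 - -33*38)=1158; twice the area = |5676| = 5676; area = 2838; answer 2838

2838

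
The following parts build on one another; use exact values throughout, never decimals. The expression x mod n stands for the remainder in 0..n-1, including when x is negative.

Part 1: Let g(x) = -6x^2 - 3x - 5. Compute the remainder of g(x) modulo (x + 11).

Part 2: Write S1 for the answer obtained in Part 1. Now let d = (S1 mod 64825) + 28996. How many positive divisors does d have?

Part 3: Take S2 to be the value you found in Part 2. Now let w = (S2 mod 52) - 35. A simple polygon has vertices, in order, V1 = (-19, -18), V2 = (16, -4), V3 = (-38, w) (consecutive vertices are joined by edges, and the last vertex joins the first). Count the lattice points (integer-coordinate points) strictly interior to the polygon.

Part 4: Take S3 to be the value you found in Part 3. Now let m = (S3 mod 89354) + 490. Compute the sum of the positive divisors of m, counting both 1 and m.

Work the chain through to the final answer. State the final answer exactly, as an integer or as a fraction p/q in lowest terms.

Part 1: remainder = value at the root: -6*(-11)^2 - 3*(-11)^1 - 5 = (-726) + (33) + (-5) = -698; answer -698
Part 2: S1 = -698; d = 93123; 93123 = 3^3 * 3449; number of divisors = (3+1) * (1+1) = 8; answer 8
Part 3: S2 = 8; w = -27; cross terms: (-19*-4 - 16*-18)=364, (16*-27 - -38*-4)=-584, (-38*-18 - -19*-27)=171; twice the area = |-49| = 49; area = 49/2; boundary points = 7 + 1 + 1 = 9; strictly interior points = area - boundary/2 + 1 = 21; answer 21
Part 4: S3 = 21; m = 511; 511 = 7 * 73; sigma = (1 + 7) * (1 + 73) = 8 * 74 = 592; answer 592

592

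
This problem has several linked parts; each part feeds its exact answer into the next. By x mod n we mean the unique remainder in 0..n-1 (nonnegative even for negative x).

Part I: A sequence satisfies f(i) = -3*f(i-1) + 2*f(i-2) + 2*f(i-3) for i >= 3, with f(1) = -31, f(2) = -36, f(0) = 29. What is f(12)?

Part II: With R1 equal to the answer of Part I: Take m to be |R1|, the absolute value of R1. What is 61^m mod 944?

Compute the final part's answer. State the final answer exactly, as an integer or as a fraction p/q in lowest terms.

473

Part I: f(3) = -3*(-36) + 2*(-31) + 2*(29) = 104; iterating: f(3)=104, f(4)=-446, f(5)=1474, f(6)=-5106, f(7)=17374, f(8)=-59386, f(9)=202694, f(10)=-692106, f(11)=2362934, f(12)=-8067626; answer -8067626
Part II: R1 = -8067626; m = 8067626; squarings mod 944: 61^1=61, 61^2=889, 61^4=193, 61^8=433, 61^16=577, 61^32=641, 61^64=241, 61^128=497, 61^256=625, 61^512=753, 61^1024=609, 61^2048=833, 61^4096=49, 61^8192=513, 61^16384=737, 61^32768=369, 61^65536=225, 61^131072=593, 61^262144=481, 61^524288=81, 61^1048576=897, 61^2097152=321, 61^4194304=145; 61^8067626 = 61^2 * 61^8 * 61^32 * 61^512 * 61^2048 * 61^4096 * 61^65536 * 61^131072 * 61^524288 * 61^1048576 * 61^2097152 * 61^4194304 = 473 (mod 944); answer 473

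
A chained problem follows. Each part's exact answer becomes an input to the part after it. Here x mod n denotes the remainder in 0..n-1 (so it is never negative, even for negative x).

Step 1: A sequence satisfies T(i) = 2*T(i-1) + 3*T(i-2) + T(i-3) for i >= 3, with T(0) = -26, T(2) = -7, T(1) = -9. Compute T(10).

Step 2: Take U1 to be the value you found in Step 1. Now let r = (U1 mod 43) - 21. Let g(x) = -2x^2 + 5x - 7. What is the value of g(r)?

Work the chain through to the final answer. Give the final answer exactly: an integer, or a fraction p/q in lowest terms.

-500

Step 1: T(3) = 2*(-7) + 3*(-9) + 1*(-26) = -67; iterating: T(3)=-67, T(4)=-164, T(5)=-536, T(6)=-1631, T(7)=-5034, T(8)=-15497, T(9)=-47727, T(10)=-146979; answer -146979
Step 2: U1 = -146979; r = 17; -2*(17)^2 + 5*(17)^1 - 7 = (-578) + (85) + (-7) = -500; answer -500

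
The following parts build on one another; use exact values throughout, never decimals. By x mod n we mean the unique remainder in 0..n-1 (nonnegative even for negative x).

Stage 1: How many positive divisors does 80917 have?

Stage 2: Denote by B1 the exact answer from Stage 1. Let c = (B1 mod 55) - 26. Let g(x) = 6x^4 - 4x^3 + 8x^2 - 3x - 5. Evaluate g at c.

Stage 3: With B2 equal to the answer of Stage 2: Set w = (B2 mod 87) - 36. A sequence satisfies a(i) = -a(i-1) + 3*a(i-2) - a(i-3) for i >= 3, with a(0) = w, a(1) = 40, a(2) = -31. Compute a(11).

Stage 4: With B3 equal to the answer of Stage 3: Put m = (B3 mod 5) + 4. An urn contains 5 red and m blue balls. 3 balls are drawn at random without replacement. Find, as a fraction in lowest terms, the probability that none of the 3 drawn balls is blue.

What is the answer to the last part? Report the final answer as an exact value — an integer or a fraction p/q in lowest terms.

5/143

Stage 1: 80917 is prime, so its only divisors are 1 and 80917; count = 2; answer 2
Stage 2: B1 = 2; c = -24; 6*(-24)^4 - 4*(-24)^3 + 8*(-24)^2 - 3*(-24)^1 - 5 = (1990656) + (55296) + (4608) + (72) + (-5) = 2050627; answer 2050627
Stage 3: B2 = 2050627; w = 1; a(3) = -1*(-31) + 3*(40) - 1*(1) = 150; iterating: a(3)=150, a(4)=-283, a(5)=764, a(6)=-1763, a(7)=4338, a(8)=-10391, a(9)=25168, a(10)=-60679, a(11)=146574; answer 146574
Stage 4: B3 = 146574; m = 8; total draws C(13,3) = 286; favorable C(5,3) = 10; P = 5/143; answer 5/143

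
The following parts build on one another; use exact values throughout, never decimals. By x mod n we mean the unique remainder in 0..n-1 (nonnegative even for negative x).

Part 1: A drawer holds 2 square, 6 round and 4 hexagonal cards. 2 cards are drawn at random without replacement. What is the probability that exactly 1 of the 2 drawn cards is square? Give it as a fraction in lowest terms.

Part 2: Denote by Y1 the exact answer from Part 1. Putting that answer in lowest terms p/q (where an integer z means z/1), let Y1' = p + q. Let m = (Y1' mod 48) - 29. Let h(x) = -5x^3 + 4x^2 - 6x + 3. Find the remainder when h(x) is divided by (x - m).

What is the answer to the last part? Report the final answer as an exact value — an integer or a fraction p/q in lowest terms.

-13017

Part 1: total draws C(12,2) = 66; favorable C(2,1)*C(10,1) = 20; P = 10/33; answer 10/33
Part 2: Y1 = 10/33; threaded value p + q = 43; m = 14; remainder = value at the root: -5*(14)^3 + 4*(14)^2 - 6*(14)^1 + 3 = (-13720) + (784) + (-84) + (3) = -13017; answer -13017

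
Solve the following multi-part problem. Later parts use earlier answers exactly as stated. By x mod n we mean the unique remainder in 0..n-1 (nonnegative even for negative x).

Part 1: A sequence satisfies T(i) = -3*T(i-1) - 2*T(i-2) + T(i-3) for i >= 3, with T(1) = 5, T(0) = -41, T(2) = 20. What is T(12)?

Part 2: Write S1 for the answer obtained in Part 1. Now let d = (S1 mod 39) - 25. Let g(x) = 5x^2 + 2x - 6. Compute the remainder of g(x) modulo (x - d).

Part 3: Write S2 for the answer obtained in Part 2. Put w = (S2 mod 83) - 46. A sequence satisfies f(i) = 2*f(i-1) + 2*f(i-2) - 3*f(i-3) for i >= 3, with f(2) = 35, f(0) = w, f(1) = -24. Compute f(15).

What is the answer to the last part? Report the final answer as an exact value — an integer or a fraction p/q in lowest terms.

Part 1: T(3) = -3*(20) - 2*(5) + 1*(-41) = -111; iterating: T(3)=-111, T(4)=298, T(5)=-652, T(6)=1249, T(7)=-2145, T(8)=3285, T(9)=-4316, T(10)=4233, T(11)=-782, T(12)=-10436; answer -10436
Part 2: S1 = -10436; d = -9; remainder = value at the root: 5*(-9)^2 + 2*(-9)^1 - 6 = (405) + (-18) + (-6) = 381; answer 381
Part 3: S2 = 381; w = 3; f(3) = 2*(35) + 2*(-24) - 3*(3) = 13; iterating: f(3)=13, f(4)=168, f(5)=257, f(6)=811, f(7)=1632, f(8)=4115, f(9)=9061, f(10)=21456, f(11)=48689, f(12)=113107, f(13)=259224, f(14)=598595, f(15)=1376317; answer 1376317

1376317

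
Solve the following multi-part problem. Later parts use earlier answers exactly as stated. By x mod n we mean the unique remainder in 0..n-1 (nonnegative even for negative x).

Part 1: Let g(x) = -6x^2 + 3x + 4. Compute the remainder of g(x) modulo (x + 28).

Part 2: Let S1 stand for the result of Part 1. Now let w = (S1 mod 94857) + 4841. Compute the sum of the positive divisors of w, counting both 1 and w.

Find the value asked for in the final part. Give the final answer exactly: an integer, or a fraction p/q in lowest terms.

Part 1: remainder = value at the root: -6*(-28)^2 + 3*(-28)^1 + 4 = (-4704) + (-84) + (4) = -4784; answer -4784
Part 2: S1 = -4784; w = 94914; 94914 = 2 * 3^2 * 5273; sigma = (1 + 2) * (1 + 3 + 9) * (1 + 5273) = 3 * 13 * 5274 = 205686; answer 205686

205686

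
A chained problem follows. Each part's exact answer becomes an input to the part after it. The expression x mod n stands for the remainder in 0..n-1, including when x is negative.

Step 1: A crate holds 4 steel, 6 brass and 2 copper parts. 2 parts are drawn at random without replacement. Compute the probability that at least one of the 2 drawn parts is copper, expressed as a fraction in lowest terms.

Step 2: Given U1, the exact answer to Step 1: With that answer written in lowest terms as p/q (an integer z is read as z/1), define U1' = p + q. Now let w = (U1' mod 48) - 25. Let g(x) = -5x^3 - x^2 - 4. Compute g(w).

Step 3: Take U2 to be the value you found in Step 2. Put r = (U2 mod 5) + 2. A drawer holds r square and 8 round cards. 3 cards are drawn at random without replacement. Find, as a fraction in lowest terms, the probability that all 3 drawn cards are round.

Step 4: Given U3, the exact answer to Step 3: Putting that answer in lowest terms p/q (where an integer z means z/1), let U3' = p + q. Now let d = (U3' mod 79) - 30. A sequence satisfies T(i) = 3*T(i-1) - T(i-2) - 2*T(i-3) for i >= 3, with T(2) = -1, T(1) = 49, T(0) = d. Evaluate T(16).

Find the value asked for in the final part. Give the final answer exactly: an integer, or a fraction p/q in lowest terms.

Step 1: total draws C(12,2) = 66; complement C(10,2) = 45; favorable 66 - 45 = 21; P = 7/22; answer 7/22
Step 2: U1 = 7/22; threaded value p + q = 29; w = 4; -5*(4)^3 - 1*(4)^2 - 4 = (-320) + (-16) + (-4) = -340; answer -340
Step 3: U2 = -340; r = 2; total draws C(10,3) = 120; favorable C(8,3) = 56; P = 7/15; answer 7/15
Step 4: U3 = 7/15; threaded value p + q = 22; d = -8; T(3) = 3*(-1) - 1*(49) - 2*(-8) = -36; iterating: T(3)=-36, T(4)=-205, T(5)=-577, T(6)=-1454, T(7)=-3375, T(8)=-7517, T(9)=-16268, T(10)=-34537, T(11)=-72309, T(12)=-149854, T(13)=-308179, T(14)=-630065, T(15)=-1282308, T(16)=-2600501; answer -2600501

-2600501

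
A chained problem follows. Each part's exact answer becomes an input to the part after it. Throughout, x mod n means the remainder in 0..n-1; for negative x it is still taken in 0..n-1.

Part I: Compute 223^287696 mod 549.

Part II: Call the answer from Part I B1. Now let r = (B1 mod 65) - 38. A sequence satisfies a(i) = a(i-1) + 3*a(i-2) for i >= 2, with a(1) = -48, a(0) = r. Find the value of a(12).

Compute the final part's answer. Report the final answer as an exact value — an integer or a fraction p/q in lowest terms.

-480807

Part I: squarings mod 549: 223^1=223, 223^2=319, 223^4=196, 223^8=535, 223^16=196, 223^32=535, 223^64=196, 223^128=535, 223^256=196, 223^512=535, 223^1024=196, 223^2048=535, 223^4096=196, 223^8192=535, 223^16384=196, 223^32768=535, 223^65536=196, 223^131072=535, 223^262144=196; 223^287696 = 223^16 * 223^64 * 223^128 * 223^256 * 223^512 * 223^8192 * 223^16384 * 223^262144 = 535 (mod 549); answer 535
Part II: B1 = 535; r = -23; a(2) = 1*(-48) + 3*(-23) = -117; iterating: a(2)=-117, a(3)=-261, a(4)=-612, a(5)=-1395, a(6)=-3231, a(7)=-7416, a(8)=-17109, a(9)=-39357, a(10)=-90684, a(11)=-208755, a(12)=-480807; answer -480807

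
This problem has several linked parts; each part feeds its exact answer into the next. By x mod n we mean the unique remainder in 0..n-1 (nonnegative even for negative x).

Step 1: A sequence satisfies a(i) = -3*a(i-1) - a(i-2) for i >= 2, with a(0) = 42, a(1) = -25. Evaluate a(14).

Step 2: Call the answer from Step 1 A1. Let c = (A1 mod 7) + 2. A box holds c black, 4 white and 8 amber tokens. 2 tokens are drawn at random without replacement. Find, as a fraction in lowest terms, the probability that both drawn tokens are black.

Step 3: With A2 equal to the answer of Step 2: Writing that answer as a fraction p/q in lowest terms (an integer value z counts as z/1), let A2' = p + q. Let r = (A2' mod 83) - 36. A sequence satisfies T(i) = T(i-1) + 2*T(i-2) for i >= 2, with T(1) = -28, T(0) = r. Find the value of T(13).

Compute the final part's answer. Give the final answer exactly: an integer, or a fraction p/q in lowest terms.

Step 1: a(2) = -3*(-25) - 1*(42) = 33; iterating: a(2)=33, a(3)=-74, a(4)=189, a(5)=-493, a(6)=1290, a(7)=-3377, a(8)=8841, a(9)=-23146, a(10)=60597, a(11)=-158645, a(12)=415338, a(13)=-1087369, a(14)=2846769; answer 2846769
Step 2: A1 = 2846769; c = 4; total draws C(16,2) = 120; favorable C(4,2) = 6; P = 1/20; answer 1/20
Step 3: A2 = 1/20; threaded value p + q = 21; r = -15; T(2) = 1*(-28) + 2*(-15) = -58; iterating: T(2)=-58, T(3)=-114, T(4)=-230, T(5)=-458, T(6)=-918, T(7)=-1834, T(8)=-3670, T(9)=-7338, T(10)=-14678, T(11)=-29354, T(12)=-58710, T(13)=-117418; answer -117418

-117418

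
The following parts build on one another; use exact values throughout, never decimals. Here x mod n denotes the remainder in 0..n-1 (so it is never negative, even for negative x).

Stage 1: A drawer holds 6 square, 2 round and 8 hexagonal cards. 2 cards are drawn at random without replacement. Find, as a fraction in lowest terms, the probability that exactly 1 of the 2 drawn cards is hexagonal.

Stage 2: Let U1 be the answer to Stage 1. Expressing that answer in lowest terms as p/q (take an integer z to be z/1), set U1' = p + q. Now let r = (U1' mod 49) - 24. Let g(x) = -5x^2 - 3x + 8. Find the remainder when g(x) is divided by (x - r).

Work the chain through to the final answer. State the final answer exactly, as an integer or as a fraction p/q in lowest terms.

Stage 1: total draws C(16,2) = 120; favorable C(8,1)*C(8,1) = 64; P = 8/15; answer 8/15
Stage 2: U1 = 8/15; threaded value p + q = 23; r = -1; remainder = value at the root: -5*(-1)^2 - 3*(-1)^1 + 8 = (-5) + (3) + (8) = 6; answer 6

6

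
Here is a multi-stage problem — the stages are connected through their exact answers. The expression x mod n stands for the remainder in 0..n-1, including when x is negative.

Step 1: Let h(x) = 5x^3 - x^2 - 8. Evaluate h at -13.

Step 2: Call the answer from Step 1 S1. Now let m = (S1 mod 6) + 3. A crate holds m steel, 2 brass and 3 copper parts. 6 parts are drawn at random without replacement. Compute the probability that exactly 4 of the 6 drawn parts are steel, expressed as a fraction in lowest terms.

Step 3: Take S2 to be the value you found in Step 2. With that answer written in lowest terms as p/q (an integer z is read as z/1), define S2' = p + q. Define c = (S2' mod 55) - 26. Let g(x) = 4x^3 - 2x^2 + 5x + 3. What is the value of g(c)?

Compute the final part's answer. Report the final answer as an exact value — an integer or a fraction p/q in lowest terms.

Step 1: 5*(-13)^3 - 1*(-13)^2 - 8 = (-10985) + (-169) + (-8) = -11162; answer -11162
Step 2: S1 = -11162; m = 7; total draws C(12,6) = 924; favorable C(7,4)*C(5,2) = 350; P = 25/66; answer 25/66
Step 3: S2 = 25/66; threaded value p + q = 91; c = 10; 4*(10)^3 - 2*(10)^2 + 5*(10)^1 + 3 = (4000) + (-200) + (50) + (3) = 3853; answer 3853

3853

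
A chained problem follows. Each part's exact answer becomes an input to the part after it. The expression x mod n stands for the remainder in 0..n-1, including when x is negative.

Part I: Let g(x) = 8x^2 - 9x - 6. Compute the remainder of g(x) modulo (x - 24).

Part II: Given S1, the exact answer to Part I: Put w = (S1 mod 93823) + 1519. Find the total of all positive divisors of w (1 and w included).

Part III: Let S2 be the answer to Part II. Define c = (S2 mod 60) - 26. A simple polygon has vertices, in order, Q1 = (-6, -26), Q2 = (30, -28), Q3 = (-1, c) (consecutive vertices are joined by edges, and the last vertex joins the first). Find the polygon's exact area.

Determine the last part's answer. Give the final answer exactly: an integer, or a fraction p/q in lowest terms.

Part I: remainder = value at the root: 8*(24)^2 - 9*(24)^1 - 6 = (4608) + (-216) + (-6) = 4386; answer 4386
Part II: S1 = 4386; w = 5905; 5905 = 5 * 1181; sigma = (1 + 5) * (1 + 1181) = 6 * 1182 = 7092; answer 7092
Part III: S2 = 7092; c = -14; cross terms: (-6*-28 - 30*-26)=948, (30*-14 - -1*-28)=-448, (-1*-26 - -6*-14)=-58; twice the area = |442| = 442; area = 221; answer 221

221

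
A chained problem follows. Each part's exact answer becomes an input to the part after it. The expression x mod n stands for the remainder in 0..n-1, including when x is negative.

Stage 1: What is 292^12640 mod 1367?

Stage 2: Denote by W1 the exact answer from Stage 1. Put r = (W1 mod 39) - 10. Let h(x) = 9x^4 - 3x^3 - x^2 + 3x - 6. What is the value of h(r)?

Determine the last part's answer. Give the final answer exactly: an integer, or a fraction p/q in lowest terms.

56802

Stage 1: squarings mod 1367: 292^1=292, 292^2=510, 292^4=370, 292^8=200, 292^16=357, 292^32=318, 292^64=1333, 292^128=1156, 292^256=777, 292^512=882, 292^1024=101, 292^2048=632, 292^4096=260, 292^8192=617; 292^12640 = 292^32 * 292^64 * 292^256 * 292^4096 * 292^8192 = 721 (mod 1367); answer 721
Stage 2: W1 = 721; r = 9; 9*(9)^4 - 3*(9)^3 - 1*(9)^2 + 3*(9)^1 - 6 = (59049) + (-2187) + (-81) + (27) + (-6) = 56802; answer 56802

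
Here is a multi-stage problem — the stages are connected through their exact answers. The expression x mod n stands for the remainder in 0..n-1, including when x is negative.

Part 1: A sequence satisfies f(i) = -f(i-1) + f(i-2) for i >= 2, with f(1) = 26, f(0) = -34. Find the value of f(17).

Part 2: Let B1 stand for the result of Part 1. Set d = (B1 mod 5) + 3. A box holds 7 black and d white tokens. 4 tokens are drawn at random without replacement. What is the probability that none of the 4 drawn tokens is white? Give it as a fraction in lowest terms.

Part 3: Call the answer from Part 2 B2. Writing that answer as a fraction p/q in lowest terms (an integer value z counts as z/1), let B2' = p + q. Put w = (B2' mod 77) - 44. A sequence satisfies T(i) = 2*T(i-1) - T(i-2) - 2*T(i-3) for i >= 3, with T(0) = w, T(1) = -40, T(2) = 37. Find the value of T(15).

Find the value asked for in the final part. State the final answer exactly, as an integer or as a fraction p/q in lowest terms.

91348

Part 1: f(2) = -1*(26) + 1*(-34) = -60; iterating: f(2)=-60, f(3)=86, f(4)=-146, f(5)=232, f(6)=-378, f(7)=610, f(8)=-988, f(9)=1598, f(10)=-2586, f(11)=4184, f(12)=-6770, f(13)=10954, f(14)=-17724, f(15)=28678, f(16)=-46402, f(17)=75080; answer 75080
Part 2: B1 = 75080; d = 3; total draws C(10,4) = 210; favorable C(7,4) = 35; P = 1/6; answer 1/6
Part 3: B2 = 1/6; threaded value p + q = 7; w = -37; T(3) = 2*(37) - 1*(-40) - 2*(-37) = 188; iterating: T(3)=188, T(4)=419, T(5)=576, T(6)=357, T(7)=-700, T(8)=-2909, T(9)=-5832, T(10)=-7355, T(11)=-3060, T(12)=12899, T(13)=43568, T(14)=80357, T(15)=91348; answer 91348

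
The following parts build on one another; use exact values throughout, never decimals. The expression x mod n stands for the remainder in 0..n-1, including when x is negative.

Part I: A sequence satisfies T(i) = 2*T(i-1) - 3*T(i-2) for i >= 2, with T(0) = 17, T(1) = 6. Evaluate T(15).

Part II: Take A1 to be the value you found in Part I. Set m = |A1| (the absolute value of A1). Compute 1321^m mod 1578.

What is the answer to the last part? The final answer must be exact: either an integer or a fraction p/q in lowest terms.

Part I: T(2) = 2*(6) - 3*(17) = -39; iterating: T(2)=-39, T(3)=-96, T(4)=-75, T(5)=138, T(6)=501, T(7)=588, T(8)=-327, T(9)=-2418, T(10)=-3855, T(11)=-456, T(12)=10653, T(13)=22674, T(14)=13389, T(15)=-41244; answer -41244
Part II: A1 = -41244; m = 41244; squarings mod 1578: 1321^1=1321, 1321^2=1351, 1321^4=1033, 1321^8=361, 1321^16=925, 1321^32=349, 1321^64=295, 1321^128=235, 1321^256=1573, 1321^512=25, 1321^1024=625, 1321^2048=859, 1321^4096=955, 1321^8192=1519, 1321^16384=325, 1321^32768=1477; 1321^41244 = 1321^4 * 1321^8 * 1321^16 * 1321^256 * 1321^8192 * 1321^32768 = 607 (mod 1578); answer 607

607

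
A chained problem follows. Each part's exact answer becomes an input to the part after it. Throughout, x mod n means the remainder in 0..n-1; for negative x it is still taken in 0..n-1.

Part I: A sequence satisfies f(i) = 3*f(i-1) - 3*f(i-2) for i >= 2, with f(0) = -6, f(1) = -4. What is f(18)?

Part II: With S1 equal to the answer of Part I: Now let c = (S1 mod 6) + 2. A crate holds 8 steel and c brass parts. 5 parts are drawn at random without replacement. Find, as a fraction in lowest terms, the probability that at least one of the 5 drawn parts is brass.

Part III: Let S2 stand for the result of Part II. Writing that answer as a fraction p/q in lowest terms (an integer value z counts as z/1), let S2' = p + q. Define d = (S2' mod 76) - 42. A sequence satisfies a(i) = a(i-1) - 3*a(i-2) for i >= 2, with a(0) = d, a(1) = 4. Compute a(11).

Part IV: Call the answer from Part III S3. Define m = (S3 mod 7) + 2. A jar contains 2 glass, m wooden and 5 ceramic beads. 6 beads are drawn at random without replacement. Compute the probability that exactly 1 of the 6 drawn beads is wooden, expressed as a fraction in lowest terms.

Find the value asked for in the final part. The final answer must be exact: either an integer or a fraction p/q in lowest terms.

Part I: f(2) = 3*(-4) - 3*(-6) = 6; iterating: f(2)=6, f(3)=30, f(4)=72, f(5)=126, f(6)=162, f(7)=108, f(8)=-162, f(9)=-810, f(10)=-1944, f(11)=-3402, f(12)=-4374, f(13)=-2916, f(14)=4374, f(15)=21870, f(16)=52488, f(17)=91854, f(18)=118098; answer 118098
Part II: S1 = 118098; c = 2; total draws C(10,5) = 252; complement C(8,5) = 56; favorable 252 - 56 = 196; P = 7/9; answer 7/9
Part III: S2 = 7/9; threaded value p + q = 16; d = -26; a(2) = 1*(4) - 3*(-26) = 82; iterating: a(2)=82, a(3)=70, a(4)=-176, a(5)=-386, a(6)=142, a(7)=1300, a(8)=874, a(9)=-3026, a(10)=-5648, a(11)=3430; answer 3430
Part IV: S3 = 3430; m = 2; total draws C(9,6) = 84; favorable C(2,1)*C(7,5) = 42; P = 1/2; answer 1/2

1/2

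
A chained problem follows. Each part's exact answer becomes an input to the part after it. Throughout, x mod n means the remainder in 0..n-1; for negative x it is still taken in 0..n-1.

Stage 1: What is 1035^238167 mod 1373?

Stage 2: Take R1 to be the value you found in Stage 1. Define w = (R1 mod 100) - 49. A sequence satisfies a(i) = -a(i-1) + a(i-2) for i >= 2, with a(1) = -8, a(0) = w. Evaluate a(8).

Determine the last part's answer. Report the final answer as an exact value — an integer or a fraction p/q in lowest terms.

337

Stage 1: squarings mod 1373: 1035^1=1035, 1035^2=285, 1035^4=218, 1035^8=842, 1035^16=496, 1035^32=249, 1035^64=216, 1035^128=1347, 1035^256=676, 1035^512=1140, 1035^1024=742, 1035^2048=1364, 1035^4096=81, 1035^8192=1069, 1035^16384=425, 1035^32768=762, 1035^65536=1238, 1035^131072=376; 1035^238167 = 1035^1 * 1035^2 * 1035^4 * 1035^16 * 1035^64 * 1035^512 * 1035^8192 * 1035^32768 * 1035^65536 * 1035^131072 = 262 (mod 1373); answer 262
Stage 2: R1 = 262; w = 13; a(2) = -1*(-8) + 1*(13) = 21; iterating: a(2)=21, a(3)=-29, a(4)=50, a(5)=-79, a(6)=129, a(7)=-208, a(8)=337; answer 337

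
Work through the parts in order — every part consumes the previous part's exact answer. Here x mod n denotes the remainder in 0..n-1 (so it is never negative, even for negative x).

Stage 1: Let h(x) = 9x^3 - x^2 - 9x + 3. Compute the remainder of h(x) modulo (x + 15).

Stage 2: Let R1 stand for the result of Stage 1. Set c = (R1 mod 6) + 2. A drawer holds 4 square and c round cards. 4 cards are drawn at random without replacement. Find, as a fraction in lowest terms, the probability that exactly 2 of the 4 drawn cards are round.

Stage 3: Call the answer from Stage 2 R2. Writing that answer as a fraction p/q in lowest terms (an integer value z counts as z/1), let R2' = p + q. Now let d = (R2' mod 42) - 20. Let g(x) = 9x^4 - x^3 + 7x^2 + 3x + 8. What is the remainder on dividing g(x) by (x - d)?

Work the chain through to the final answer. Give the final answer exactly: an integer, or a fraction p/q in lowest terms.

Stage 1: remainder = value at the root: 9*(-15)^3 - 1*(-15)^2 - 9*(-15)^1 + 3 = (-30375) + (-225) + (135) + (3) = -30462; answer -30462
Stage 2: R1 = -30462; c = 2; total draws C(6,4) = 15; favorable C(2,2)*C(4,2) = 6; P = 2/5; answer 2/5
Stage 3: R2 = 2/5; threaded value p + q = 7; d = -13; remainder = value at the root: 9*(-13)^4 - 1*(-13)^3 + 7*(-13)^2 + 3*(-13)^1 + 8 = (257049) + (2197) + (1183) + (-39) + (8) = 260398; answer 260398

260398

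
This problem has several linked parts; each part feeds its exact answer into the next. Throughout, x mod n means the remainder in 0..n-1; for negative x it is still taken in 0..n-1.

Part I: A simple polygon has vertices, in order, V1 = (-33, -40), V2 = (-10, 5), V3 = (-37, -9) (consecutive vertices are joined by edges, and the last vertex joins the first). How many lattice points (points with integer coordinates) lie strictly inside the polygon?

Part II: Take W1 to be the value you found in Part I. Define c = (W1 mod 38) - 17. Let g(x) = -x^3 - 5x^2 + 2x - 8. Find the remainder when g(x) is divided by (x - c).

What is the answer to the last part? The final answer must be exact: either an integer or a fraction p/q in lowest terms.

-1922

Part I: cross terms: (-33*5 - -10*-40)=-565, (-10*-9 - -37*5)=275, (-37*-40 - -33*-9)=1183; twice the area = |893| = 893; area = 893/2; boundary points = 1 + 1 + 1 = 3; strictly interior points = area - boundary/2 + 1 = 446; answer 446
Part II: W1 = 446; c = 11; remainder = value at the root: -1*(11)^3 - 5*(11)^2 + 2*(11)^1 - 8 = (-1331) + (-605) + (22) + (-8) = -1922; answer -1922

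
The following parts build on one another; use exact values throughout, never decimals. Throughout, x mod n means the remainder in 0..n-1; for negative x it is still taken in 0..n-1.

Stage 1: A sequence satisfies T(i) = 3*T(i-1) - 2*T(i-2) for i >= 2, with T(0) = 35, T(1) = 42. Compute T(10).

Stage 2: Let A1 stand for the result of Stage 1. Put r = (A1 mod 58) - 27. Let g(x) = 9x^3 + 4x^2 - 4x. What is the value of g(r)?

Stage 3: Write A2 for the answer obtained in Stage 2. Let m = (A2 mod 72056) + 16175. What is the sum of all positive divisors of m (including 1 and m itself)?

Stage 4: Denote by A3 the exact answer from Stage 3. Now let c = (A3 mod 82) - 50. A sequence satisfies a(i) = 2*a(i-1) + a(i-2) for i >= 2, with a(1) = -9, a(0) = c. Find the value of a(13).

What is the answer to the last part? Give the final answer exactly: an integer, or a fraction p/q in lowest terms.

-661509

Stage 1: T(2) = 3*(42) - 2*(35) = 56; iterating: T(2)=56, T(3)=84, T(4)=140, T(5)=252, T(6)=476, T(7)=924, T(8)=1820, T(9)=3612, T(10)=7196; answer 7196
Stage 2: A1 = 7196; r = -23; 9*(-23)^3 + 4*(-23)^2 - 4*(-23)^1 = (-109503) + (2116) + (92) = -107295; answer -107295
Stage 3: A2 = -107295; m = 52992; 52992 = 2^8 * 3^2 * 23; sigma = (1 + 2 + 4 + 8 + 16 + 32 + 64 + 128 + 256) * (1 + 3 + 9) * (1 + 23) = 511 * 13 * 24 = 159432; answer 159432
Stage 4: A3 = 159432; c = -26; a(2) = 2*(-9) + 1*(-26) = -44; iterating: a(2)=-44, a(3)=-97, a(4)=-238, a(5)=-573, a(6)=-1384, a(7)=-3341, a(8)=-8066, a(9)=-19473, a(10)=-47012, a(11)=-113497, a(12)=-274006, a(13)=-661509; answer -661509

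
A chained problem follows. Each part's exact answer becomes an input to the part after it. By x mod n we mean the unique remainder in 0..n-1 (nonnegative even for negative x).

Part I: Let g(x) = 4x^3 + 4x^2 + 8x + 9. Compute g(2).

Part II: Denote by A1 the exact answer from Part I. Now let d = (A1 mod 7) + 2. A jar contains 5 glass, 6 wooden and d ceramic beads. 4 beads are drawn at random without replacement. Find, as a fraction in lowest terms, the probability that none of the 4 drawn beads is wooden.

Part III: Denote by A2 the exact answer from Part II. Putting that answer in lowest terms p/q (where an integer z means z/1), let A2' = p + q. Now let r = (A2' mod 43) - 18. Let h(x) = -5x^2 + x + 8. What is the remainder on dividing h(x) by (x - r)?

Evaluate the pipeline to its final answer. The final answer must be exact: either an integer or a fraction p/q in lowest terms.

Part I: 4*(2)^3 + 4*(2)^2 + 8*(2)^1 + 9 = (32) + (16) + (16) + (9) = 73; answer 73
Part II: A1 = 73; d = 5; total draws C(16,4) = 1820; favorable C(10,4) = 210; P = 3/26; answer 3/26
Part III: A2 = 3/26; threaded value p + q = 29; r = 11; remainder = value at the root: -5*(11)^2 + 1*(11)^1 + 8 = (-605) + (11) + (8) = -586; answer -586

-586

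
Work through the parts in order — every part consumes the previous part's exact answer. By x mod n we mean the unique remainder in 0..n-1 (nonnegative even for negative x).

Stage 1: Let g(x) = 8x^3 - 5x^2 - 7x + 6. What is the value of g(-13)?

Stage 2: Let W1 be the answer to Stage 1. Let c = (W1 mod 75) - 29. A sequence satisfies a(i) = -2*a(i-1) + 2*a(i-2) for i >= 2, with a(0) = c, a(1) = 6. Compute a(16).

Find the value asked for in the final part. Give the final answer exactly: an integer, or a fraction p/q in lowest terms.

Stage 1: 8*(-13)^3 - 5*(-13)^2 - 7*(-13)^1 + 6 = (-17576) + (-845) + (91) + (6) = -18324; answer -18324
Stage 2: W1 = -18324; c = 22; a(2) = -2*(6) + 2*(22) = 32; iterating: a(2)=32, a(3)=-52, a(4)=168, a(5)=-440, a(6)=1216, a(7)=-3312, a(8)=9056, a(9)=-24736, a(10)=67584, a(11)=-184640, a(12)=504448, a(13)=-1378176, a(14)=3765248, a(15)=-10286848, a(16)=28104192; answer 28104192

28104192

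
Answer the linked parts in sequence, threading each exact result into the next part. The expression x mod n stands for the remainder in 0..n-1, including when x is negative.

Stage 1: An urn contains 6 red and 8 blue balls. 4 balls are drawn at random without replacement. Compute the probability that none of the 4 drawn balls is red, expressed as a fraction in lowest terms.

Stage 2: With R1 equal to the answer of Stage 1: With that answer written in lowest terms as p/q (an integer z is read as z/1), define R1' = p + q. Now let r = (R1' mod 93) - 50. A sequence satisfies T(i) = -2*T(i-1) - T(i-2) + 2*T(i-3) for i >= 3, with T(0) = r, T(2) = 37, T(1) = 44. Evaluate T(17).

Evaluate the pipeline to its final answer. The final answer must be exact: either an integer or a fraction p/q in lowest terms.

Stage 1: total draws C(14,4) = 1001; favorable C(8,4) = 70; P = 10/143; answer 10/143
Stage 2: R1 = 10/143; threaded value p + q = 153; r = 10; T(3) = -2*(37) - 1*(44) + 2*(10) = -98; iterating: T(3)=-98, T(4)=247, T(5)=-322, T(6)=201, T(7)=414, T(8)=-1673, T(9)=3334, T(10)=-4167, T(11)=1654, T(12)=7527, T(13)=-25042, T(14)=45865, T(15)=-51634, T(16)=7319, T(17)=128726; answer 128726

128726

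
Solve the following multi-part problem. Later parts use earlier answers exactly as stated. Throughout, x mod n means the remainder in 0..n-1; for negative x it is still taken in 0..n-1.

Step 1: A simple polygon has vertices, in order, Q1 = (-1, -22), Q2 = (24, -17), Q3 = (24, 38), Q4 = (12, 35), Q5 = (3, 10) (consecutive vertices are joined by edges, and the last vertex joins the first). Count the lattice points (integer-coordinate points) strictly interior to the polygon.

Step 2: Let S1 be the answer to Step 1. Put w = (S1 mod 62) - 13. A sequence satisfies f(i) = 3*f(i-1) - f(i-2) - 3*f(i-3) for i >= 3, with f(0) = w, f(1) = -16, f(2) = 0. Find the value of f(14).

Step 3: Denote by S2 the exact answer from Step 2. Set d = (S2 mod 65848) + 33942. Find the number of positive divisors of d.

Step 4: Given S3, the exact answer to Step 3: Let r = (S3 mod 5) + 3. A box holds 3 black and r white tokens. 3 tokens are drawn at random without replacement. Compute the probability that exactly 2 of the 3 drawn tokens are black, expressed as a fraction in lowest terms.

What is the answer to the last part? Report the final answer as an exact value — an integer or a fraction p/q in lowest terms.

12/35

Step 1: cross terms: (-1*-17 - 24*-22)=545, (24*38 - 24*-17)=1320, (24*35 - 12*38)=384, (12*10 - 3*35)=15, (3*-22 - -1*10)=-56; twice the area = |2208| = 2208; area = 1104; boundary points = 5 + 55 + 3 + 1 + 4 = 68; strictly interior points = area - boundary/2 + 1 = 1071; answer 1071
Step 2: S1 = 1071; w = 4; f(3) = 3*(0) - 1*(-16) - 3*(4) = 4; iterating: f(3)=4, f(4)=60, f(5)=176, f(6)=456, f(7)=1012, f(8)=2052, f(9)=3776, f(10)=6240, f(11)=8788, f(12)=8796, f(13)=-1120, f(14)=-38520; answer -38520
Step 3: S2 = -38520; d = 61270; 61270 = 2 * 5 * 11 * 557; number of divisors = (1+1) * (1+1) * (1+1) * (1+1) = 16; answer 16
Step 4: S3 = 16; r = 4; total draws C(7,3) = 35; favorable C(3,2)*C(4,1) = 12; P = 12/35; answer 12/35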